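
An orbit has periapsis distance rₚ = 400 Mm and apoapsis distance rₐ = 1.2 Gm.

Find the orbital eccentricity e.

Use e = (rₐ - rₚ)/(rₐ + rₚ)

Convert to SI: rₚ = 400 Mm = 4e+08 m; rₐ = 1.2 Gm = 1.2e+09 m.
e = (rₐ − rₚ) / (rₐ + rₚ).
e = (1.2e+09 − 4e+08) / (1.2e+09 + 4e+08) = 8e+08 / 1.6e+09 ≈ 0.5.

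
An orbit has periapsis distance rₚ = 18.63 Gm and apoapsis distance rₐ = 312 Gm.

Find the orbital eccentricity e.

Convert to SI: rₚ = 18.63 Gm = 1.863e+10 m; rₐ = 312 Gm = 3.12e+11 m.
e = (rₐ − rₚ) / (rₐ + rₚ).
e = (3.12e+11 − 1.863e+10) / (3.12e+11 + 1.863e+10) = 2.9337e+11 / 3.3063e+11 ≈ 0.8873.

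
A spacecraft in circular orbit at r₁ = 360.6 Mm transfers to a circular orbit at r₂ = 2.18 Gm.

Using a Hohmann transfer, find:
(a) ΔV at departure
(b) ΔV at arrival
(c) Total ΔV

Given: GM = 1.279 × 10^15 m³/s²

Convert to SI: r₁ = 360.6 Mm = 3.606e+08 m; r₂ = 2.18 Gm = 2.18e+09 m.
Transfer semi-major axis: a_t = (r₁ + r₂)/2 = (3.606e+08 + 2.18e+09)/2 = 1.2703e+09 m.
Circular speeds: v₁ = √(GM/r₁) = 1883.31 m/s, v₂ = √(GM/r₂) = 765.962 m/s.
Transfer speeds (vis-viva v² = GM(2/r − 1/a_t)): v₁ᵗ = 2467.16 m/s, v₂ᵗ = 408.1 m/s.
(a) ΔV₁ = |v₁ᵗ − v₁| ≈ 583.8 m/s = 583.8 m/s.
(b) ΔV₂ = |v₂ − v₂ᵗ| ≈ 357.9 m/s = 357.9 m/s.
(c) ΔV_total = ΔV₁ + ΔV₂ ≈ 941.7 m/s = 941.7 m/s.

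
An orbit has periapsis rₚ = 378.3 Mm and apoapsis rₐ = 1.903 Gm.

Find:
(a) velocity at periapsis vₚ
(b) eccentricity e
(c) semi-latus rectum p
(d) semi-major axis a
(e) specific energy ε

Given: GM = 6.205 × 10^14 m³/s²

Convert to SI: rₚ = 378.3 Mm = 3.783e+08 m; rₐ = 1.903 Gm = 1.903e+09 m.
(a) With a = (rₚ + rₐ)/2 = 1.14065e+09 m, vₚ = √(GM (2/rₚ − 1/a)) = √(6.205e+14 · (2/3.783e+08 − 1/1.14065e+09)) m/s ≈ 1654 m/s
(b) e = (rₐ − rₚ)/(rₐ + rₚ) = (1.903e+09 − 3.783e+08)/(1.903e+09 + 3.783e+08) ≈ 0.6683
(c) From a = (rₚ + rₐ)/2 = 1.14065e+09 m and e = (rₐ − rₚ)/(rₐ + rₚ) = 0.668347, p = a(1 − e²) = 1.14065e+09 · (1 − (0.668347)²) ≈ 6.311e+08 m
(d) a = (rₚ + rₐ)/2 = (3.783e+08 + 1.903e+09)/2 ≈ 1.141e+09 m
(e) With a = (rₚ + rₐ)/2 = 1.14065e+09 m, ε = −GM/(2a) = −6.205e+14/(2 · 1.14065e+09) J/kg ≈ -2.72e+05 J/kg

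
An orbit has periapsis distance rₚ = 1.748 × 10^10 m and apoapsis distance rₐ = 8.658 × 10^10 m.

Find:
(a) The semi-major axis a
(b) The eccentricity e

(a) a = (rₚ + rₐ) / 2 = (1.748e+10 + 8.658e+10) / 2 ≈ 5.203e+10 m = 5.203 × 10^10 m.
(b) e = (rₐ − rₚ) / (rₐ + rₚ) = (8.658e+10 − 1.748e+10) / (8.658e+10 + 1.748e+10) ≈ 0.664.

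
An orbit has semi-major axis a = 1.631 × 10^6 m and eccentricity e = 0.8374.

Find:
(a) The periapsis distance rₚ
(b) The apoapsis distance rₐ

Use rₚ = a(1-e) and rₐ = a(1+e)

(a) rₚ = a(1 − e) = 1.631e+06 · (1 − 0.8374) = 1.631e+06 · 0.1626 ≈ 2.652e+05 m = 2.652 × 10^5 m.
(b) rₐ = a(1 + e) = 1.631e+06 · (1 + 0.8374) = 1.631e+06 · 1.8374 ≈ 2.997e+06 m = 2.997 × 10^6 m.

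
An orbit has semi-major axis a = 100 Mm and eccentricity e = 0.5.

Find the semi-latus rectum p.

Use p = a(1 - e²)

Convert to SI: a = 100 Mm = 1e+08 m.
p = a (1 − e²).
p = 1e+08 · (1 − (0.5)²) = 1e+08 · 0.75 ≈ 7.5e+07 m = 75 Mm.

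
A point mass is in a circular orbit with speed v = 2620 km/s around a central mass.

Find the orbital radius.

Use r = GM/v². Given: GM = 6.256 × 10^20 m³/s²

Convert to SI: v = 2620 km/s = 2.62e+06 m/s.
For a circular orbit, v² = GM / r, so r = GM / v².
r = 6.256e+20 / (2.62e+06)² m ≈ 9.114e+07 m = 91.14 Mm.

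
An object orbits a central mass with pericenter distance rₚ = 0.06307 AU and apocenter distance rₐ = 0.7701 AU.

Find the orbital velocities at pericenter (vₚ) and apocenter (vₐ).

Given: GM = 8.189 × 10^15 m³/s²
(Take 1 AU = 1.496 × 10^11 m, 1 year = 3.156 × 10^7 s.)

Convert to SI: rₚ = 0.06307 AU = 9.43527e+09 m; rₐ = 0.7701 AU = 1.15207e+11 m.
Use the vis-viva equation v² = GM(2/r − 1/a) with a = (rₚ + rₐ)/2 = (9.43527e+09 + 1.15207e+11)/2 = 6.23211e+10 m.
vₚ = √(GM · (2/rₚ − 1/a)) = √(8.189e+15 · (2/9.43527e+09 − 1/6.23211e+10)) m/s ≈ 1267 m/s = 0.2672 AU/year.
vₐ = √(GM · (2/rₐ − 1/a)) = √(8.189e+15 · (2/1.15207e+11 − 1/6.23211e+10)) m/s ≈ 103.7 m/s = 0.02188 AU/year.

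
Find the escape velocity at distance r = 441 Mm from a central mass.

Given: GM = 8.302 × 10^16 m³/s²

Convert to SI: r = 441 Mm = 4.41e+08 m.
Escape velocity comes from setting total energy to zero: ½v² − GM/r = 0 ⇒ v_esc = √(2GM / r).
v_esc = √(2 · 8.302e+16 / 4.41e+08) m/s ≈ 1.94e+04 m/s = 19.4 km/s.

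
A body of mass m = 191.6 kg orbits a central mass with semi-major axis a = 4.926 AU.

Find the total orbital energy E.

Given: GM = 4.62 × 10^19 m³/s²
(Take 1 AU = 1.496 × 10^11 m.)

Convert to SI: a = 4.926 AU = 7.3693e+11 m.
E = −GMm / (2a).
E = −4.62e+19 · 191.6 / (2 · 7.3693e+11) J ≈ -6.006e+09 J = -6.006 GJ.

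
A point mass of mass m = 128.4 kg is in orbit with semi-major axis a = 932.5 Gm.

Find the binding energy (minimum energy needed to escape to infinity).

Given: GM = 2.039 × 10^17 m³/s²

Convert to SI: a = 932.5 Gm = 9.325e+11 m.
Total orbital energy is E = −GMm/(2a); binding energy is E_bind = −E = GMm/(2a).
E_bind = 2.039e+17 · 128.4 / (2 · 9.325e+11) J ≈ 1.404e+07 J = 14.04 MJ.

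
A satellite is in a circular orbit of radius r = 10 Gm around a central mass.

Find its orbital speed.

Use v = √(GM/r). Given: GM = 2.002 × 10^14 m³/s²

Convert to SI: r = 10 Gm = 1e+10 m.
For a circular orbit, gravity supplies the centripetal force, so v = √(GM / r).
v = √(2.002e+14 / 1e+10) m/s ≈ 141.5 m/s = 141.5 m/s.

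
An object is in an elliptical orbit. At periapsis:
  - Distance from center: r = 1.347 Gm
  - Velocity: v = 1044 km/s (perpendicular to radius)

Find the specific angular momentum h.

Convert to SI: r = 1.347 Gm = 1.347e+09 m; v = 1044 km/s = 1.044e+06 m/s.
With v perpendicular to r, h = r · v.
h = 1.347e+09 · 1.044e+06 m²/s ≈ 1.406e+15 m²/s.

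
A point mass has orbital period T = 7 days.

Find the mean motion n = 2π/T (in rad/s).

Convert to SI: T = 7 days = 604800 s.
n = 2π / T.
n = 2π / 604800 s ≈ 1.039e-05 rad/s.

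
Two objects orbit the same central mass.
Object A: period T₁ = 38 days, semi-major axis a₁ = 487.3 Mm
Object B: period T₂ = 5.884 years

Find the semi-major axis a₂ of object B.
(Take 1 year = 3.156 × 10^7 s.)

Convert to SI: T₁ = 38 days = 3.2832e+06 s; a₁ = 487.3 Mm = 4.873e+08 m; T₂ = 5.884 years = 1.85699e+08 s.
Kepler's third law: (T₁/T₂)² = (a₁/a₂)³ ⇒ a₂ = a₁ · (T₂/T₁)^(2/3).
T₂/T₁ = 1.85699e+08 / 3.2832e+06 = 56.5604.
a₂ = 4.873e+08 · (56.5604)^(2/3) m ≈ 7.18e+09 m = 7.18 Gm.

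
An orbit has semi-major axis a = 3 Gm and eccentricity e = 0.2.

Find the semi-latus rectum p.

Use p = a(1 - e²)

Convert to SI: a = 3 Gm = 3e+09 m.
p = a (1 − e²).
p = 3e+09 · (1 − (0.2)²) = 3e+09 · 0.96 ≈ 2.88e+09 m = 2.88 Gm.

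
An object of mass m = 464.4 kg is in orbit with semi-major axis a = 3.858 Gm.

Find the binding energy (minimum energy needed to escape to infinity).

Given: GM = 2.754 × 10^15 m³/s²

Convert to SI: a = 3.858 Gm = 3.858e+09 m.
Total orbital energy is E = −GMm/(2a); binding energy is E_bind = −E = GMm/(2a).
E_bind = 2.754e+15 · 464.4 / (2 · 3.858e+09) J ≈ 1.658e+08 J = 165.8 MJ.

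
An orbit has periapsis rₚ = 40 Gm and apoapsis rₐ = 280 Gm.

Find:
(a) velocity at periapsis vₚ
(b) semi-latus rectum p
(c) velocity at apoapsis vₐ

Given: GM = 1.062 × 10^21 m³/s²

Convert to SI: rₚ = 40 Gm = 4e+10 m; rₐ = 280 Gm = 2.8e+11 m.
(a) With a = (rₚ + rₐ)/2 = 1.6e+11 m, vₚ = √(GM (2/rₚ − 1/a)) = √(1.062e+21 · (2/4e+10 − 1/1.6e+11)) m/s ≈ 2.156e+05 m/s
(b) From a = (rₚ + rₐ)/2 = 1.6e+11 m and e = (rₐ − rₚ)/(rₐ + rₚ) = 0.75, p = a(1 − e²) = 1.6e+11 · (1 − (0.75)²) ≈ 7e+10 m
(c) With a = (rₚ + rₐ)/2 = 1.6e+11 m, vₐ = √(GM (2/rₐ − 1/a)) = √(1.062e+21 · (2/2.8e+11 − 1/1.6e+11)) m/s ≈ 3.079e+04 m/s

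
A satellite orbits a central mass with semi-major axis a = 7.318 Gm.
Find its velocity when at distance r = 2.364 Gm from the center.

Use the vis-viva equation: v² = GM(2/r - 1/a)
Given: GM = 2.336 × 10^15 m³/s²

Convert to SI: a = 7.318 Gm = 7.318e+09 m; r = 2.364 Gm = 2.364e+09 m.
Vis-viva: v = √(GM · (2/r − 1/a)).
2/r − 1/a = 2/2.364e+09 − 1/7.318e+09 = 7.09374e-10 m⁻¹.
v = √(2.336e+15 · 7.09374e-10) m/s ≈ 1287 m/s = 1.287 km/s.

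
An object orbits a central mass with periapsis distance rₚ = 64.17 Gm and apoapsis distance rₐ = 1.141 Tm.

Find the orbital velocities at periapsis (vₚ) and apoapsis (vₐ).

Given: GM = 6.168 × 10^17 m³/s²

Convert to SI: rₚ = 64.17 Gm = 6.417e+10 m; rₐ = 1.141 Tm = 1.141e+12 m.
Use the vis-viva equation v² = GM(2/r − 1/a) with a = (rₚ + rₐ)/2 = (6.417e+10 + 1.141e+12)/2 = 6.02585e+11 m.
vₚ = √(GM · (2/rₚ − 1/a)) = √(6.168e+17 · (2/6.417e+10 − 1/6.02585e+11)) m/s ≈ 4266 m/s = 4.266 km/s.
vₐ = √(GM · (2/rₐ − 1/a)) = √(6.168e+17 · (2/1.141e+12 − 1/6.02585e+11)) m/s ≈ 239.9 m/s = 239.9 m/s.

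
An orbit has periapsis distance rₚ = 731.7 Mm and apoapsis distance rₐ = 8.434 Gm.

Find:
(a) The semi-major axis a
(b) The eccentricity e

Convert to SI: rₚ = 731.7 Mm = 7.317e+08 m; rₐ = 8.434 Gm = 8.434e+09 m.
(a) a = (rₚ + rₐ) / 2 = (7.317e+08 + 8.434e+09) / 2 ≈ 4.583e+09 m = 4.583 Gm.
(b) e = (rₐ − rₚ) / (rₐ + rₚ) = (8.434e+09 − 7.317e+08) / (8.434e+09 + 7.317e+08) ≈ 0.8403.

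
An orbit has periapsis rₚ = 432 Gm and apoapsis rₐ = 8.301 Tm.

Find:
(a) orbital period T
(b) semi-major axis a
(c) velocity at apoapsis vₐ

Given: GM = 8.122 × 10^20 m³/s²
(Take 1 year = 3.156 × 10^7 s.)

Convert to SI: rₚ = 432 Gm = 4.32e+11 m; rₐ = 8.301 Tm = 8.301e+12 m.
(a) With a = (rₚ + rₐ)/2 = 4.3665e+12 m, T = 2π √(a³/GM) = 2π √((4.3665e+12)³/8.122e+20) s ≈ 2.012e+09 s
(b) a = (rₚ + rₐ)/2 = (4.32e+11 + 8.301e+12)/2 ≈ 4.366e+12 m
(c) With a = (rₚ + rₐ)/2 = 4.3665e+12 m, vₐ = √(GM (2/rₐ − 1/a)) = √(8.122e+20 · (2/8.301e+12 − 1/4.3665e+12)) m/s ≈ 3111 m/s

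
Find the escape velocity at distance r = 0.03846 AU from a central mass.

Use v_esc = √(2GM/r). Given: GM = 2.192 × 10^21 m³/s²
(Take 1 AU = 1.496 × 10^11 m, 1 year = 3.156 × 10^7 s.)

Convert to SI: r = 0.03846 AU = 5.75362e+09 m.
Escape velocity comes from setting total energy to zero: ½v² − GM/r = 0 ⇒ v_esc = √(2GM / r).
v_esc = √(2 · 2.192e+21 / 5.75362e+09) m/s ≈ 8.729e+05 m/s = 184.1 AU/year.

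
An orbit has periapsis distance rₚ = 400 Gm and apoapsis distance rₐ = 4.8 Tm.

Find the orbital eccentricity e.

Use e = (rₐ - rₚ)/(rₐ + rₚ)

Convert to SI: rₚ = 400 Gm = 4e+11 m; rₐ = 4.8 Tm = 4.8e+12 m.
e = (rₐ − rₚ) / (rₐ + rₚ).
e = (4.8e+12 − 4e+11) / (4.8e+12 + 4e+11) = 4.4e+12 / 5.2e+12 ≈ 0.8462.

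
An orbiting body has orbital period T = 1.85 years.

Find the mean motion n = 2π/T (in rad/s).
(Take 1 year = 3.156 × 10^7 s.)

Convert to SI: T = 1.85 years = 5.8386e+07 s.
n = 2π / T.
n = 2π / 5.8386e+07 s ≈ 1.076e-07 rad/s.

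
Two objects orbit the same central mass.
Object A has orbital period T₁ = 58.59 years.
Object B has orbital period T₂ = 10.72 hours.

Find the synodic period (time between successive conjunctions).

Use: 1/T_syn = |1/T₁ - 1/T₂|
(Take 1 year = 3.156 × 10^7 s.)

Convert to SI: T₁ = 58.59 years = 1.8491e+09 s; T₂ = 10.72 hours = 38592 s.
T_syn = |T₁ · T₂ / (T₁ − T₂)|.
T_syn = |1.8491e+09 · 38592 / (1.8491e+09 − 38592)| s ≈ 3.859e+04 s = 10.72 hours.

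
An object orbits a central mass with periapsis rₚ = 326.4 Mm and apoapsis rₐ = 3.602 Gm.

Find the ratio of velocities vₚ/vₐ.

Convert to SI: rₚ = 326.4 Mm = 3.264e+08 m; rₐ = 3.602 Gm = 3.602e+09 m.
Conservation of angular momentum gives rₚvₚ = rₐvₐ, so vₚ/vₐ = rₐ/rₚ.
vₚ/vₐ = 3.602e+09 / 3.264e+08 ≈ 11.04.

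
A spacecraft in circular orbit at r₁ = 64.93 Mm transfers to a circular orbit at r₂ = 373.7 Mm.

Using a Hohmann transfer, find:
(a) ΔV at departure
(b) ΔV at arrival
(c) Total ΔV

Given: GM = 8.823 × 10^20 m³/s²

Convert to SI: r₁ = 64.93 Mm = 6.493e+07 m; r₂ = 373.7 Mm = 3.737e+08 m.
Transfer semi-major axis: a_t = (r₁ + r₂)/2 = (6.493e+07 + 3.737e+08)/2 = 2.19315e+08 m.
Circular speeds: v₁ = √(GM/r₁) = 3.68626e+06 m/s, v₂ = √(GM/r₂) = 1.53655e+06 m/s.
Transfer speeds (vis-viva v² = GM(2/r − 1/a_t)): v₁ᵗ = 4.81186e+06 m/s, v₂ᵗ = 836056 m/s.
(a) ΔV₁ = |v₁ᵗ − v₁| ≈ 1.126e+06 m/s = 1126 km/s.
(b) ΔV₂ = |v₂ − v₂ᵗ| ≈ 7.005e+05 m/s = 700.5 km/s.
(c) ΔV_total = ΔV₁ + ΔV₂ ≈ 1.826e+06 m/s = 1826 km/s.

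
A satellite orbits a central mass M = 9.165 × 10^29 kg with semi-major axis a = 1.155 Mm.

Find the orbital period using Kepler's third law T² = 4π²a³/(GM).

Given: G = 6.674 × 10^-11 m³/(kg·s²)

Convert to SI: a = 1.155 Mm = 1.155e+06 m.
GM = G · M = 6.674e-11 · 9.165e+29 = 6.11672e+19 m³/s².
Kepler's third law: T = 2π √(a³ / GM).
Substituting a = 1.155e+06 m and GM = 6.11672e+19 m³/s²:
T = 2π √((1.155e+06)³ / 6.11672e+19) s
T ≈ 0.9972 s = 0.9972 seconds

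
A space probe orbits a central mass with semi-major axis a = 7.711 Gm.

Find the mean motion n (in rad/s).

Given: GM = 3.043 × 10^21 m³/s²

Convert to SI: a = 7.711 Gm = 7.711e+09 m.
n = √(GM / a³).
n = √(3.043e+21 / (7.711e+09)³) rad/s ≈ 8.147e-05 rad/s.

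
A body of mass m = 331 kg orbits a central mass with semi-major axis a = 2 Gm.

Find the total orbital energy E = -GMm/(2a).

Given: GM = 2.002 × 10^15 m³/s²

Convert to SI: a = 2 Gm = 2e+09 m.
E = −GMm / (2a).
E = −2.002e+15 · 331 / (2 · 2e+09) J ≈ -1.657e+08 J = -165.7 MJ.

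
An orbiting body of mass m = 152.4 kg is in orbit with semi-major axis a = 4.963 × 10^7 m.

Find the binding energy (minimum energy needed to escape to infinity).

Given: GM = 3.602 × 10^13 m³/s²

Total orbital energy is E = −GMm/(2a); binding energy is E_bind = −E = GMm/(2a).
E_bind = 3.602e+13 · 152.4 / (2 · 4.963e+07) J ≈ 5.53e+07 J = 55.3 MJ.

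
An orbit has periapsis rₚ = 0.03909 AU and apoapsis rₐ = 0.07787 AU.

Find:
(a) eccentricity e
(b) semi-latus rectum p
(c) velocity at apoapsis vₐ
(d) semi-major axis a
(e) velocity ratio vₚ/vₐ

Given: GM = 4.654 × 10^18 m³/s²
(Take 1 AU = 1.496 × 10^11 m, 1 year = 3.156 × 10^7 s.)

Convert to SI: rₚ = 0.03909 AU = 5.84786e+09 m; rₐ = 0.07787 AU = 1.16494e+10 m.
(a) e = (rₐ − rₚ)/(rₐ + rₚ) = (1.16494e+10 − 5.84786e+09)/(1.16494e+10 + 5.84786e+09) ≈ 0.3316
(b) From a = (rₚ + rₐ)/2 = 8.74861e+09 m and e = (rₐ − rₚ)/(rₐ + rₚ) = 0.331566, p = a(1 − e²) = 8.74861e+09 · (1 − (0.331566)²) ≈ 7.787e+09 m
(c) With a = (rₚ + rₐ)/2 = 8.74861e+09 m, vₐ = √(GM (2/rₐ − 1/a)) = √(4.654e+18 · (2/1.16494e+10 − 1/8.74861e+09)) m/s ≈ 1.634e+04 m/s
(d) a = (rₚ + rₐ)/2 = (5.84786e+09 + 1.16494e+10)/2 ≈ 8.749e+09 m
(e) Conservation of angular momentum (rₚvₚ = rₐvₐ) gives vₚ/vₐ = rₐ/rₚ = 1.16494e+10/5.84786e+09 ≈ 1.992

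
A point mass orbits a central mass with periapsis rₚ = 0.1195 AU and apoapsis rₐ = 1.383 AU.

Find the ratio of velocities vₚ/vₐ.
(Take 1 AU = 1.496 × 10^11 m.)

Convert to SI: rₚ = 0.1195 AU = 1.78772e+10 m; rₐ = 1.383 AU = 2.06897e+11 m.
Conservation of angular momentum gives rₚvₚ = rₐvₐ, so vₚ/vₐ = rₐ/rₚ.
vₚ/vₐ = 2.06897e+11 / 1.78772e+10 ≈ 11.57.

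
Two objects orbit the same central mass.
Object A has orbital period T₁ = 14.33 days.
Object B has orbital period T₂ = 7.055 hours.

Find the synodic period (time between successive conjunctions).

Convert to SI: T₁ = 14.33 days = 1.23811e+06 s; T₂ = 7.055 hours = 25398 s.
T_syn = |T₁ · T₂ / (T₁ − T₂)|.
T_syn = |1.23811e+06 · 25398 / (1.23811e+06 − 25398)| s ≈ 2.593e+04 s = 7.203 hours.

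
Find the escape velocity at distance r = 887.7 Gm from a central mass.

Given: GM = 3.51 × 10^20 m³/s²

Convert to SI: r = 887.7 Gm = 8.877e+11 m.
Escape velocity comes from setting total energy to zero: ½v² − GM/r = 0 ⇒ v_esc = √(2GM / r).
v_esc = √(2 · 3.51e+20 / 8.877e+11) m/s ≈ 2.812e+04 m/s = 28.12 km/s.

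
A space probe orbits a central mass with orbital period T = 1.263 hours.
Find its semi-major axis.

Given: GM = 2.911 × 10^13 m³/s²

Convert to SI: T = 1.263 hours = 4546.8 s.
Invert Kepler's third law: a = (GM · T² / (4π²))^(1/3).
Substituting T = 4546.8 s and GM = 2.911e+13 m³/s²:
a = (2.911e+13 · (4546.8)² / (4π²))^(1/3) m
a ≈ 2.48e+06 m = 2.48 Mm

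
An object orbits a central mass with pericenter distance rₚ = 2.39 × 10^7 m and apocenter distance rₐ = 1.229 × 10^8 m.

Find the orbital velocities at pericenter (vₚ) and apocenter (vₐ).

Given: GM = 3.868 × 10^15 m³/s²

Use the vis-viva equation v² = GM(2/r − 1/a) with a = (rₚ + rₐ)/2 = (2.39e+07 + 1.229e+08)/2 = 7.34e+07 m.
vₚ = √(GM · (2/rₚ − 1/a)) = √(3.868e+15 · (2/2.39e+07 − 1/7.34e+07)) m/s ≈ 1.646e+04 m/s = 16.46 km/s.
vₐ = √(GM · (2/rₐ − 1/a)) = √(3.868e+15 · (2/1.229e+08 − 1/7.34e+07)) m/s ≈ 3201 m/s = 3.201 km/s.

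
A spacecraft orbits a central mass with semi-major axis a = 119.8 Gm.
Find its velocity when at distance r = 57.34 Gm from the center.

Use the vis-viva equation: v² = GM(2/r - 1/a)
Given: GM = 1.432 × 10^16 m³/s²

Convert to SI: a = 119.8 Gm = 1.198e+11 m; r = 57.34 Gm = 5.734e+10 m.
Vis-viva: v = √(GM · (2/r − 1/a)).
2/r − 1/a = 2/5.734e+10 − 1/1.198e+11 = 2.65324e-11 m⁻¹.
v = √(1.432e+16 · 2.65324e-11) m/s ≈ 616.4 m/s = 616.4 m/s.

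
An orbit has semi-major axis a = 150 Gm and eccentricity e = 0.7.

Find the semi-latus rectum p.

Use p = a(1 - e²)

Convert to SI: a = 150 Gm = 1.5e+11 m.
p = a (1 − e²).
p = 1.5e+11 · (1 − (0.7)²) = 1.5e+11 · 0.51 ≈ 7.65e+10 m = 76.5 Gm.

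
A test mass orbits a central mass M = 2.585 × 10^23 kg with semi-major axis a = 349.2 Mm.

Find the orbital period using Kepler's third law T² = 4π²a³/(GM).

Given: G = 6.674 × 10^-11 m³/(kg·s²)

Convert to SI: a = 349.2 Mm = 3.492e+08 m.
GM = G · M = 6.674e-11 · 2.585e+23 = 1.72523e+13 m³/s².
Kepler's third law: T = 2π √(a³ / GM).
Substituting a = 3.492e+08 m and GM = 1.72523e+13 m³/s²:
T = 2π √((3.492e+08)³ / 1.72523e+13) s
T ≈ 9.871e+06 s = 114.2 days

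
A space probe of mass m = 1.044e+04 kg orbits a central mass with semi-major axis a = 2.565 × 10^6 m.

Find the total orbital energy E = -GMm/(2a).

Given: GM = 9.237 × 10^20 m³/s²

E = −GMm / (2a).
E = −9.237e+20 · 1.044e+04 / (2 · 2.565e+06) J ≈ -1.88e+18 J = -1.88 EJ.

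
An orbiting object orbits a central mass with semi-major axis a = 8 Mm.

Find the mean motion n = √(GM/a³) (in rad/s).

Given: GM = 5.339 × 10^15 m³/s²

Convert to SI: a = 8 Mm = 8e+06 m.
n = √(GM / a³).
n = √(5.339e+15 / (8e+06)³) rad/s ≈ 0.003229 rad/s.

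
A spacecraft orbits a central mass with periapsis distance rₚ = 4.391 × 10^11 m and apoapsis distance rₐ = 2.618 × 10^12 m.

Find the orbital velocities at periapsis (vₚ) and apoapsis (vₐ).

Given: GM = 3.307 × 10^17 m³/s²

Use the vis-viva equation v² = GM(2/r − 1/a) with a = (rₚ + rₐ)/2 = (4.391e+11 + 2.618e+12)/2 = 1.52855e+12 m.
vₚ = √(GM · (2/rₚ − 1/a)) = √(3.307e+17 · (2/4.391e+11 − 1/1.52855e+12)) m/s ≈ 1136 m/s = 1.136 km/s.
vₐ = √(GM · (2/rₐ − 1/a)) = √(3.307e+17 · (2/2.618e+12 − 1/1.52855e+12)) m/s ≈ 190.5 m/s = 190.5 m/s.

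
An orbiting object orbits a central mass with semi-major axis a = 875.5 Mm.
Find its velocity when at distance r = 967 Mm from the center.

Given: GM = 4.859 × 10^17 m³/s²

Convert to SI: a = 875.5 Mm = 8.755e+08 m; r = 967 Mm = 9.67e+08 m.
Vis-viva: v = √(GM · (2/r − 1/a)).
2/r − 1/a = 2/9.67e+08 − 1/8.755e+08 = 9.26048e-10 m⁻¹.
v = √(4.859e+17 · 9.26048e-10) m/s ≈ 2.121e+04 m/s = 21.21 km/s.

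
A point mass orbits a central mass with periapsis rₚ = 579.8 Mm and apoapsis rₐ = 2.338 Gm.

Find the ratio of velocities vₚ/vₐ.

Convert to SI: rₚ = 579.8 Mm = 5.798e+08 m; rₐ = 2.338 Gm = 2.338e+09 m.
Conservation of angular momentum gives rₚvₚ = rₐvₐ, so vₚ/vₐ = rₐ/rₚ.
vₚ/vₐ = 2.338e+09 / 5.798e+08 ≈ 4.032.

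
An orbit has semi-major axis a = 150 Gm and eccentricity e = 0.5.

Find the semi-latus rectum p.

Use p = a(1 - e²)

Convert to SI: a = 150 Gm = 1.5e+11 m.
p = a (1 − e²).
p = 1.5e+11 · (1 − (0.5)²) = 1.5e+11 · 0.75 ≈ 1.125e+11 m = 112.5 Gm.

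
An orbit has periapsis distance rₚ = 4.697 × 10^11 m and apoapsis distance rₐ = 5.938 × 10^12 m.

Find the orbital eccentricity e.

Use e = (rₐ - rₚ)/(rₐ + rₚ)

e = (rₐ − rₚ) / (rₐ + rₚ).
e = (5.938e+12 − 4.697e+11) / (5.938e+12 + 4.697e+11) = 5.4683e+12 / 6.4077e+12 ≈ 0.8534.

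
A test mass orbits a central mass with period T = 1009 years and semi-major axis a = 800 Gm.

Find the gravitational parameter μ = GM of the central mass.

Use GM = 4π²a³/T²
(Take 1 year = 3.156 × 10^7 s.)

Convert to SI: T = 1009 years = 3.1844e+10 s; a = 800 Gm = 8e+11 m.
GM = 4π² · a³ / T².
GM = 4π² · (8e+11)³ / (3.1844e+10)² m³/s² ≈ 1.993e+16 m³/s² = 1.993 × 10^16 m³/s².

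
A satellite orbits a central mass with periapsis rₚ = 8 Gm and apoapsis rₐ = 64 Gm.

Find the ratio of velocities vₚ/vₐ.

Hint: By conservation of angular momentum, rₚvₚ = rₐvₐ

Convert to SI: rₚ = 8 Gm = 8e+09 m; rₐ = 64 Gm = 6.4e+10 m.
Conservation of angular momentum gives rₚvₚ = rₐvₐ, so vₚ/vₐ = rₐ/rₚ.
vₚ/vₐ = 6.4e+10 / 8e+09 ≈ 8.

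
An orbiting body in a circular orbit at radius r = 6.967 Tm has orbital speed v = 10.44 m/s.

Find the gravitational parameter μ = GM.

Convert to SI: r = 6.967 Tm = 6.967e+12 m.
For a circular orbit v² = GM/r, so GM = v² · r.
GM = (10.44)² · 6.967e+12 m³/s² ≈ 7.594e+14 m³/s² = 7.594 × 10^14 m³/s².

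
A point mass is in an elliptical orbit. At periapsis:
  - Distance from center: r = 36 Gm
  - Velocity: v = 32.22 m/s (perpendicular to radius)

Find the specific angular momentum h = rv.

Convert to SI: r = 36 Gm = 3.6e+10 m.
With v perpendicular to r, h = r · v.
h = 3.6e+10 · 32.22 m²/s ≈ 1.16e+12 m²/s.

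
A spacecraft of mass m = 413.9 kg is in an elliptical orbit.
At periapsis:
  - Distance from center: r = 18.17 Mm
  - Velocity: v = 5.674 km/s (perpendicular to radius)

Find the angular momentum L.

Convert to SI: r = 18.17 Mm = 1.817e+07 m; v = 5.674 km/s = 5674 m/s.
Since v is perpendicular to r, L = m · v · r.
L = 413.9 · 5674 · 1.817e+07 kg·m²/s ≈ 4.267e+13 kg·m²/s.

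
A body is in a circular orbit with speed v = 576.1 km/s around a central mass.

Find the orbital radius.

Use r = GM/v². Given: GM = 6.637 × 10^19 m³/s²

Convert to SI: v = 576.1 km/s = 576100 m/s.
For a circular orbit, v² = GM / r, so r = GM / v².
r = 6.637e+19 / (576100)² m ≈ 2e+08 m = 200 Mm.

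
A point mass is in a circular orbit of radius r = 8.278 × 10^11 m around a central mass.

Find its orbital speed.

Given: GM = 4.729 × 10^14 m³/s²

For a circular orbit, gravity supplies the centripetal force, so v = √(GM / r).
v = √(4.729e+14 / 8.278e+11) m/s ≈ 23.9 m/s = 23.9 m/s.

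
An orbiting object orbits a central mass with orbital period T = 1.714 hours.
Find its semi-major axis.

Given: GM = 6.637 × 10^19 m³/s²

Convert to SI: T = 1.714 hours = 6170.4 s.
Invert Kepler's third law: a = (GM · T² / (4π²))^(1/3).
Substituting T = 6170.4 s and GM = 6.637e+19 m³/s²:
a = (6.637e+19 · (6170.4)² / (4π²))^(1/3) m
a ≈ 4e+08 m = 400 Mm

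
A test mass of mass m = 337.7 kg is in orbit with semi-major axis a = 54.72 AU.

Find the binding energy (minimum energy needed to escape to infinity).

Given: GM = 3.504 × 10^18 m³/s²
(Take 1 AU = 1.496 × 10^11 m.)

Convert to SI: a = 54.72 AU = 8.18611e+12 m.
Total orbital energy is E = −GMm/(2a); binding energy is E_bind = −E = GMm/(2a).
E_bind = 3.504e+18 · 337.7 / (2 · 8.18611e+12) J ≈ 7.227e+07 J = 72.27 MJ.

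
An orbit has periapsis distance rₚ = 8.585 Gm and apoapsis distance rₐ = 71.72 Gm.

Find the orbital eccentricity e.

Convert to SI: rₚ = 8.585 Gm = 8.585e+09 m; rₐ = 71.72 Gm = 7.172e+10 m.
e = (rₐ − rₚ) / (rₐ + rₚ).
e = (7.172e+10 − 8.585e+09) / (7.172e+10 + 8.585e+09) = 6.3135e+10 / 8.0305e+10 ≈ 0.7862.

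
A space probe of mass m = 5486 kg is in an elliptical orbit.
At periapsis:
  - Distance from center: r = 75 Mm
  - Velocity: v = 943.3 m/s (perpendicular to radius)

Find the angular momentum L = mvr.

Convert to SI: r = 75 Mm = 7.5e+07 m.
Since v is perpendicular to r, L = m · v · r.
L = 5486 · 943.3 · 7.5e+07 kg·m²/s ≈ 3.881e+14 kg·m²/s.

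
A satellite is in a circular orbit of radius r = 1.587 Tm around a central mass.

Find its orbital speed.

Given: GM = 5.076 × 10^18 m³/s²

Convert to SI: r = 1.587 Tm = 1.587e+12 m.
For a circular orbit, gravity supplies the centripetal force, so v = √(GM / r).
v = √(5.076e+18 / 1.587e+12) m/s ≈ 1788 m/s = 1.788 km/s.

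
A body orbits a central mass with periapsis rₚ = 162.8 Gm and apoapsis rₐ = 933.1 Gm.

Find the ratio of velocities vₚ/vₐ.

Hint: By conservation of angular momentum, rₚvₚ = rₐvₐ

Convert to SI: rₚ = 162.8 Gm = 1.628e+11 m; rₐ = 933.1 Gm = 9.331e+11 m.
Conservation of angular momentum gives rₚvₚ = rₐvₐ, so vₚ/vₐ = rₐ/rₚ.
vₚ/vₐ = 9.331e+11 / 1.628e+11 ≈ 5.732.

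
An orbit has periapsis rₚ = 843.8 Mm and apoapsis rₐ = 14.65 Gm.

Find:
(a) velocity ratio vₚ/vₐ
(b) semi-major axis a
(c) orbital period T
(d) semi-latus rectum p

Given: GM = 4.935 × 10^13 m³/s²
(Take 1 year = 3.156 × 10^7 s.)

Convert to SI: rₚ = 843.8 Mm = 8.438e+08 m; rₐ = 14.65 Gm = 1.465e+10 m.
(a) Conservation of angular momentum (rₚvₚ = rₐvₐ) gives vₚ/vₐ = rₐ/rₚ = 1.465e+10/8.438e+08 ≈ 17.36
(b) a = (rₚ + rₐ)/2 = (8.438e+08 + 1.465e+10)/2 ≈ 7.747e+09 m
(c) With a = (rₚ + rₐ)/2 = 7.7469e+09 m, T = 2π √(a³/GM) = 2π √((7.7469e+09)³/4.935e+13) s ≈ 6.099e+08 s
(d) From a = (rₚ + rₐ)/2 = 7.7469e+09 m and e = (rₐ − rₚ)/(rₐ + rₚ) = 0.891079, p = a(1 − e²) = 7.7469e+09 · (1 − (0.891079)²) ≈ 1.596e+09 m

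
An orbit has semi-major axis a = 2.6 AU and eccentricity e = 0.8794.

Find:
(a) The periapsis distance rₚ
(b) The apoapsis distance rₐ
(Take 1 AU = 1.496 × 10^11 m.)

Convert to SI: a = 2.6 AU = 3.8896e+11 m.
(a) rₚ = a(1 − e) = 3.8896e+11 · (1 − 0.8794) = 3.8896e+11 · 0.1206 ≈ 4.691e+10 m = 0.3136 AU.
(b) rₐ = a(1 + e) = 3.8896e+11 · (1 + 0.8794) = 3.8896e+11 · 1.8794 ≈ 7.31e+11 m = 4.886 AU.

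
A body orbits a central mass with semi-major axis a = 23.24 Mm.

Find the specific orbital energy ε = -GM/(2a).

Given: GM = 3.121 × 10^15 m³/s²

Convert to SI: a = 23.24 Mm = 2.324e+07 m.
ε = −GM / (2a).
ε = −3.121e+15 / (2 · 2.324e+07) J/kg ≈ -6.715e+07 J/kg = -67.15 MJ/kg.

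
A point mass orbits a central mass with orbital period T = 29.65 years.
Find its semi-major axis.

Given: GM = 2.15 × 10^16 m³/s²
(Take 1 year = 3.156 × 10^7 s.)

Convert to SI: T = 29.65 years = 9.35754e+08 s.
Invert Kepler's third law: a = (GM · T² / (4π²))^(1/3).
Substituting T = 9.35754e+08 s and GM = 2.15e+16 m³/s²:
a = (2.15e+16 · (9.35754e+08)² / (4π²))^(1/3) m
a ≈ 7.813e+10 m = 78.13 Gm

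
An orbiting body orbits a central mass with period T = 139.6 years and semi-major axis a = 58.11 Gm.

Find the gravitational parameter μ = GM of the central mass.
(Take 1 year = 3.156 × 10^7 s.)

Convert to SI: T = 139.6 years = 4.40578e+09 s; a = 58.11 Gm = 5.811e+10 m.
GM = 4π² · a³ / T².
GM = 4π² · (5.811e+10)³ / (4.40578e+09)² m³/s² ≈ 3.991e+14 m³/s² = 3.991 × 10^14 m³/s².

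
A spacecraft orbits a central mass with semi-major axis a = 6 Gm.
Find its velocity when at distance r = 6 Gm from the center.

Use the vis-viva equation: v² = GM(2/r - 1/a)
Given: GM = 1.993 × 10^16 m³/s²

Convert to SI: a = 6 Gm = 6e+09 m; r = 6 Gm = 6e+09 m.
Vis-viva: v = √(GM · (2/r − 1/a)).
2/r − 1/a = 2/6e+09 − 1/6e+09 = 1.66667e-10 m⁻¹.
v = √(1.993e+16 · 1.66667e-10) m/s ≈ 1823 m/s = 1.823 km/s.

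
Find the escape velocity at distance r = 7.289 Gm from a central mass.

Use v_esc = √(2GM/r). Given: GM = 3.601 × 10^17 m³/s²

Convert to SI: r = 7.289 Gm = 7.289e+09 m.
Escape velocity comes from setting total energy to zero: ½v² − GM/r = 0 ⇒ v_esc = √(2GM / r).
v_esc = √(2 · 3.601e+17 / 7.289e+09) m/s ≈ 9940 m/s = 9.94 km/s.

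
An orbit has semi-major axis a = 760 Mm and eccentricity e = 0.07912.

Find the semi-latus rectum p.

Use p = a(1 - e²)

Convert to SI: a = 760 Mm = 7.6e+08 m.
p = a (1 − e²).
p = 7.6e+08 · (1 − (0.07912)²) = 7.6e+08 · 0.99374 ≈ 7.552e+08 m = 755.2 Mm.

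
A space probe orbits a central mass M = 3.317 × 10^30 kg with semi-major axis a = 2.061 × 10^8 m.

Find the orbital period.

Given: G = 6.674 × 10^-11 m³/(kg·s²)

GM = G · M = 6.674e-11 · 3.317e+30 = 2.21377e+20 m³/s².
Kepler's third law: T = 2π √(a³ / GM).
Substituting a = 2.061e+08 m and GM = 2.21377e+20 m³/s²:
T = 2π √((2.061e+08)³ / 2.21377e+20) s
T ≈ 1249 s = 20.82 minutes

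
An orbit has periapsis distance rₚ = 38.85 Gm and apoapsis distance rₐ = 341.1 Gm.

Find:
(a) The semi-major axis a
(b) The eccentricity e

Convert to SI: rₚ = 38.85 Gm = 3.885e+10 m; rₐ = 341.1 Gm = 3.411e+11 m.
(a) a = (rₚ + rₐ) / 2 = (3.885e+10 + 3.411e+11) / 2 ≈ 1.9e+11 m = 190 Gm.
(b) e = (rₐ − rₚ) / (rₐ + rₚ) = (3.411e+11 − 3.885e+10) / (3.411e+11 + 3.885e+10) ≈ 0.7955.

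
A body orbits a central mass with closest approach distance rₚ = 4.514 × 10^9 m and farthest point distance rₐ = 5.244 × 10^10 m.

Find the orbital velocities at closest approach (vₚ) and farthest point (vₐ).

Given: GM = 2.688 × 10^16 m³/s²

Use the vis-viva equation v² = GM(2/r − 1/a) with a = (rₚ + rₐ)/2 = (4.514e+09 + 5.244e+10)/2 = 2.8477e+10 m.
vₚ = √(GM · (2/rₚ − 1/a)) = √(2.688e+16 · (2/4.514e+09 − 1/2.8477e+10)) m/s ≈ 3311 m/s = 3.311 km/s.
vₐ = √(GM · (2/rₐ − 1/a)) = √(2.688e+16 · (2/5.244e+10 − 1/2.8477e+10)) m/s ≈ 285 m/s = 285 m/s.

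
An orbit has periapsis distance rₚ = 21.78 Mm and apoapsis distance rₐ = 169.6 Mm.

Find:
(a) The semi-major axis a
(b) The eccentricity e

Convert to SI: rₚ = 21.78 Mm = 2.178e+07 m; rₐ = 169.6 Mm = 1.696e+08 m.
(a) a = (rₚ + rₐ) / 2 = (2.178e+07 + 1.696e+08) / 2 ≈ 9.569e+07 m = 95.69 Mm.
(b) e = (rₐ − rₚ) / (rₐ + rₚ) = (1.696e+08 − 2.178e+07) / (1.696e+08 + 2.178e+07) ≈ 0.7724.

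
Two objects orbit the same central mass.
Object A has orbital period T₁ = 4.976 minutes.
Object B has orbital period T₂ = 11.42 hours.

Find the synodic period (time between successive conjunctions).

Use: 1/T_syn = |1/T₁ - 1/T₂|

Convert to SI: T₁ = 4.976 minutes = 298.56 s; T₂ = 11.42 hours = 41112 s.
T_syn = |T₁ · T₂ / (T₁ − T₂)|.
T_syn = |298.56 · 41112 / (298.56 − 41112)| s ≈ 300.7 s = 5.012 minutes.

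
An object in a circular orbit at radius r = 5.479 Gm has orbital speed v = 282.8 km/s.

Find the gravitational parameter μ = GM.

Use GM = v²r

Convert to SI: r = 5.479 Gm = 5.479e+09 m; v = 282.8 km/s = 282800 m/s.
For a circular orbit v² = GM/r, so GM = v² · r.
GM = (282800)² · 5.479e+09 m³/s² ≈ 4.382e+20 m³/s² = 4.382 × 10^20 m³/s².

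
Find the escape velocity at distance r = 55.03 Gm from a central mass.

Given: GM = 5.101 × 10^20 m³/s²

Convert to SI: r = 55.03 Gm = 5.503e+10 m.
Escape velocity comes from setting total energy to zero: ½v² − GM/r = 0 ⇒ v_esc = √(2GM / r).
v_esc = √(2 · 5.101e+20 / 5.503e+10) m/s ≈ 1.362e+05 m/s = 136.2 km/s.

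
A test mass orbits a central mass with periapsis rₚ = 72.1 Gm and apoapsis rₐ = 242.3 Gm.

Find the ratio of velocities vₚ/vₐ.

Convert to SI: rₚ = 72.1 Gm = 7.21e+10 m; rₐ = 242.3 Gm = 2.423e+11 m.
Conservation of angular momentum gives rₚvₚ = rₐvₐ, so vₚ/vₐ = rₐ/rₚ.
vₚ/vₐ = 2.423e+11 / 7.21e+10 ≈ 3.361.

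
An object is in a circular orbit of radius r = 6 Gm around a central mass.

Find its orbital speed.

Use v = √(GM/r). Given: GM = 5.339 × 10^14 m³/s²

Convert to SI: r = 6 Gm = 6e+09 m.
For a circular orbit, gravity supplies the centripetal force, so v = √(GM / r).
v = √(5.339e+14 / 6e+09) m/s ≈ 298.3 m/s = 298.3 m/s.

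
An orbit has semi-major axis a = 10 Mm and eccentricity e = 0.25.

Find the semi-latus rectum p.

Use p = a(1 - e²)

Convert to SI: a = 10 Mm = 1e+07 m.
p = a (1 − e²).
p = 1e+07 · (1 − (0.25)²) = 1e+07 · 0.9375 ≈ 9.375e+06 m = 9.375 Mm.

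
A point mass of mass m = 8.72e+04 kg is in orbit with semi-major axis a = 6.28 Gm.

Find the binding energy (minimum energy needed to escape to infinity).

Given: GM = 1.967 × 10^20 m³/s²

Convert to SI: a = 6.28 Gm = 6.28e+09 m.
Total orbital energy is E = −GMm/(2a); binding energy is E_bind = −E = GMm/(2a).
E_bind = 1.967e+20 · 8.72e+04 / (2 · 6.28e+09) J ≈ 1.366e+15 J = 1.366 PJ.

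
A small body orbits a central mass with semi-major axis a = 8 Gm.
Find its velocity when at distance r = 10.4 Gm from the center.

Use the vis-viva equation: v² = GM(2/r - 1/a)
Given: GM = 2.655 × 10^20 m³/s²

Convert to SI: a = 8 Gm = 8e+09 m; r = 10.4 Gm = 1.04e+10 m.
Vis-viva: v = √(GM · (2/r − 1/a)).
2/r − 1/a = 2/1.04e+10 − 1/8e+09 = 6.73077e-11 m⁻¹.
v = √(2.655e+20 · 6.73077e-11) m/s ≈ 1.337e+05 m/s = 133.7 km/s.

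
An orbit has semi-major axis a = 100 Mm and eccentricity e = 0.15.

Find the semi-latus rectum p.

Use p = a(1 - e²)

Convert to SI: a = 100 Mm = 1e+08 m.
p = a (1 − e²).
p = 1e+08 · (1 − (0.15)²) = 1e+08 · 0.9775 ≈ 9.775e+07 m = 97.75 Mm.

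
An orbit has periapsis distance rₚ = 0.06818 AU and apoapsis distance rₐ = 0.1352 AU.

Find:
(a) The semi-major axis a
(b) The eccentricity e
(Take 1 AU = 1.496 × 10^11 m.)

Convert to SI: rₚ = 0.06818 AU = 1.01997e+10 m; rₐ = 0.1352 AU = 2.02259e+10 m.
(a) a = (rₚ + rₐ) / 2 = (1.01997e+10 + 2.02259e+10) / 2 ≈ 1.521e+10 m = 0.1017 AU.
(b) e = (rₐ − rₚ) / (rₐ + rₚ) = (2.02259e+10 − 1.01997e+10) / (2.02259e+10 + 1.01997e+10) ≈ 0.3295.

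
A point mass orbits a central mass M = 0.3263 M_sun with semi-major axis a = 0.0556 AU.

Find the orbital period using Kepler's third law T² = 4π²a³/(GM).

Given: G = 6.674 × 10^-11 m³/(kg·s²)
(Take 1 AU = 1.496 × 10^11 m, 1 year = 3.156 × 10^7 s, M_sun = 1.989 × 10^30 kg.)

Convert to SI: a = 0.0556 AU = 8.31776e+09 m; M = 0.3263 M_sun = 6.49011e+29 kg.
GM = G · M = 6.674e-11 · 6.49011e+29 = 4.3315e+19 m³/s².
Kepler's third law: T = 2π √(a³ / GM).
Substituting a = 8.31776e+09 m and GM = 4.3315e+19 m³/s²:
T = 2π √((8.31776e+09)³ / 4.3315e+19) s
T ≈ 7.242e+05 s = 0.02295 years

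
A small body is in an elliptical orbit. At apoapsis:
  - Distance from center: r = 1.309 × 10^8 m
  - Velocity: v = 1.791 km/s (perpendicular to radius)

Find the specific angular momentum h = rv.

Convert to SI: v = 1.791 km/s = 1791 m/s.
With v perpendicular to r, h = r · v.
h = 1.309e+08 · 1791 m²/s ≈ 2.344e+11 m²/s.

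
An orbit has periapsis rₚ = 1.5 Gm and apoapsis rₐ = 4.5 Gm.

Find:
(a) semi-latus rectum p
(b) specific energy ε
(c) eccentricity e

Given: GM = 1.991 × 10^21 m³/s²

Convert to SI: rₚ = 1.5 Gm = 1.5e+09 m; rₐ = 4.5 Gm = 4.5e+09 m.
(a) From a = (rₚ + rₐ)/2 = 3e+09 m and e = (rₐ − rₚ)/(rₐ + rₚ) = 0.5, p = a(1 − e²) = 3e+09 · (1 − (0.5)²) ≈ 2.25e+09 m
(b) With a = (rₚ + rₐ)/2 = 3e+09 m, ε = −GM/(2a) = −1.991e+21/(2 · 3e+09) J/kg ≈ -3.318e+11 J/kg
(c) e = (rₐ − rₚ)/(rₐ + rₚ) = (4.5e+09 − 1.5e+09)/(4.5e+09 + 1.5e+09) ≈ 0.5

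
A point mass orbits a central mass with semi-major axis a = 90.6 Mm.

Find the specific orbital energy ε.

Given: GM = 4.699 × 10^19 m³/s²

Convert to SI: a = 90.6 Mm = 9.06e+07 m.
ε = −GM / (2a).
ε = −4.699e+19 / (2 · 9.06e+07) J/kg ≈ -2.593e+11 J/kg = -259.3 GJ/kg.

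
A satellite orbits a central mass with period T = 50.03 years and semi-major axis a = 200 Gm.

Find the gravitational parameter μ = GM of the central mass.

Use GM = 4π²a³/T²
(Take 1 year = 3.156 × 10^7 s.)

Convert to SI: T = 50.03 years = 1.57895e+09 s; a = 200 Gm = 2e+11 m.
GM = 4π² · a³ / T².
GM = 4π² · (2e+11)³ / (1.57895e+09)² m³/s² ≈ 1.267e+17 m³/s² = 1.267 × 10^17 m³/s².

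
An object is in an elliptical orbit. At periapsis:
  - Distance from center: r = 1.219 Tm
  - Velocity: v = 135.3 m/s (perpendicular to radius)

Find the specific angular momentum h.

Convert to SI: r = 1.219 Tm = 1.219e+12 m.
With v perpendicular to r, h = r · v.
h = 1.219e+12 · 135.3 m²/s ≈ 1.649e+14 m²/s.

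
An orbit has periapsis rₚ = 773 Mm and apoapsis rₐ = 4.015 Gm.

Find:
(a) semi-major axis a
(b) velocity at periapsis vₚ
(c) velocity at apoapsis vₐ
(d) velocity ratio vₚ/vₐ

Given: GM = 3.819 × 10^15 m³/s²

Convert to SI: rₚ = 773 Mm = 7.73e+08 m; rₐ = 4.015 Gm = 4.015e+09 m.
(a) a = (rₚ + rₐ)/2 = (7.73e+08 + 4.015e+09)/2 ≈ 2.394e+09 m
(b) With a = (rₚ + rₐ)/2 = 2.394e+09 m, vₚ = √(GM (2/rₚ − 1/a)) = √(3.819e+15 · (2/7.73e+08 − 1/2.394e+09)) m/s ≈ 2878 m/s
(c) With a = (rₚ + rₐ)/2 = 2.394e+09 m, vₐ = √(GM (2/rₐ − 1/a)) = √(3.819e+15 · (2/4.015e+09 − 1/2.394e+09)) m/s ≈ 554.2 m/s
(d) Conservation of angular momentum (rₚvₚ = rₐvₐ) gives vₚ/vₐ = rₐ/rₚ = 4.015e+09/7.73e+08 ≈ 5.194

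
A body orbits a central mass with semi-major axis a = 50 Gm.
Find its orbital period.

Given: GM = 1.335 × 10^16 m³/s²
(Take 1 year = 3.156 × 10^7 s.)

Convert to SI: a = 50 Gm = 5e+10 m.
Kepler's third law: T = 2π √(a³ / GM).
Substituting a = 5e+10 m and GM = 1.335e+16 m³/s²:
T = 2π √((5e+10)³ / 1.335e+16) s
T ≈ 6.08e+08 s = 19.26 years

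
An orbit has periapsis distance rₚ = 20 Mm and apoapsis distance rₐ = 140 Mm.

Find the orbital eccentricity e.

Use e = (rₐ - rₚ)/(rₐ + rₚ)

Convert to SI: rₚ = 20 Mm = 2e+07 m; rₐ = 140 Mm = 1.4e+08 m.
e = (rₐ − rₚ) / (rₐ + rₚ).
e = (1.4e+08 − 2e+07) / (1.4e+08 + 2e+07) = 1.2e+08 / 1.6e+08 ≈ 0.75.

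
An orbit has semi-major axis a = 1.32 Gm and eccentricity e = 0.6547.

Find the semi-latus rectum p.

Convert to SI: a = 1.32 Gm = 1.32e+09 m.
p = a (1 − e²).
p = 1.32e+09 · (1 − (0.6547)²) = 1.32e+09 · 0.571368 ≈ 7.542e+08 m = 754.2 Mm.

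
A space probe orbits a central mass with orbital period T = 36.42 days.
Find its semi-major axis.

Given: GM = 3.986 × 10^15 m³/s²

Convert to SI: T = 36.42 days = 3.14669e+06 s.
Invert Kepler's third law: a = (GM · T² / (4π²))^(1/3).
Substituting T = 3.14669e+06 s and GM = 3.986e+15 m³/s²:
a = (3.986e+15 · (3.14669e+06)² / (4π²))^(1/3) m
a ≈ 9.999e+08 m = 999.9 Mm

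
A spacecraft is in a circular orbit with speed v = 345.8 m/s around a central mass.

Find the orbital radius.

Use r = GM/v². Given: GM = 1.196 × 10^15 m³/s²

For a circular orbit, v² = GM / r, so r = GM / v².
r = 1.196e+15 / (345.8)² m ≈ 1e+10 m = 10 Gm.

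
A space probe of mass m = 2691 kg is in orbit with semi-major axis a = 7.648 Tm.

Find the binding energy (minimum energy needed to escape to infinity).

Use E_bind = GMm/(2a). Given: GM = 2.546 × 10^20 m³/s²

Convert to SI: a = 7.648 Tm = 7.648e+12 m.
Total orbital energy is E = −GMm/(2a); binding energy is E_bind = −E = GMm/(2a).
E_bind = 2.546e+20 · 2691 / (2 · 7.648e+12) J ≈ 4.479e+10 J = 44.79 GJ.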